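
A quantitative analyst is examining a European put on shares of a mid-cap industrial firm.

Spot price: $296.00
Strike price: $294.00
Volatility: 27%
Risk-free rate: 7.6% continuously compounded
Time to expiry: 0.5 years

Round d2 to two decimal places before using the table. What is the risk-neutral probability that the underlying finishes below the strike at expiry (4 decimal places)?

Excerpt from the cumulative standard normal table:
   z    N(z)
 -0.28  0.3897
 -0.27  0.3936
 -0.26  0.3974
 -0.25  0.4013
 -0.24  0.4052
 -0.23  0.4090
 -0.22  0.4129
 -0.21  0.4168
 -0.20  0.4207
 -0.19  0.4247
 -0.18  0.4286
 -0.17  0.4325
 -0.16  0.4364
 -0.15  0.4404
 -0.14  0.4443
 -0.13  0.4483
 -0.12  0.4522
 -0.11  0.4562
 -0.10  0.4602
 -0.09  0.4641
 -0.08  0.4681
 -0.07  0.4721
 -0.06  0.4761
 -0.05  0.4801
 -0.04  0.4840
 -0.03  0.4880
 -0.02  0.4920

0.4443

T = 0.5;  σ√T = 0.1909
ln(S/K) + (r + σ²/2)T = ln(296/294) + (0.076 + 0.27²/2)·0.5 = 0.0068 + 0.0562 = 0.0630
d₁ = 0.0630 / 0.1909 = 0.3300 ≈ 0.33
d₂ = d₁ − σ√T = 0.3300 − 0.1909 = 0.1391 ≈ 0.14
Pr(exercise) under Q = N(−d₂) = N(-0.14) = 0.4443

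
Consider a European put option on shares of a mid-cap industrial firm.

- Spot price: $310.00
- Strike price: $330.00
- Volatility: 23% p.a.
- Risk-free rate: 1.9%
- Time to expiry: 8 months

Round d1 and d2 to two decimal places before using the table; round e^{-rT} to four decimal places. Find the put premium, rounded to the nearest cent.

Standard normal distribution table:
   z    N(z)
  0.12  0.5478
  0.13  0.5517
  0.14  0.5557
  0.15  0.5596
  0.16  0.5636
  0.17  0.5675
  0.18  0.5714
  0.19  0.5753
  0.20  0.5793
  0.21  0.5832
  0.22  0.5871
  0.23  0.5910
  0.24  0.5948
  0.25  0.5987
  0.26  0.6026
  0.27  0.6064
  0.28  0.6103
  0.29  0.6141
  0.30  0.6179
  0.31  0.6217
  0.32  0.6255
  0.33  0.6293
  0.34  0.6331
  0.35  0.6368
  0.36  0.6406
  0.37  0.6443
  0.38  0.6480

$32.81

σ√T = 0.23 × 0.8165 = 0.1878
d₁ = [ln(310/330) + (0.019 + ½·0.23²)·0.6667] / (σ√T) = (-0.0625 + 0.0303) / 0.1878 = -0.1716 → -0.17
d₂ = -0.1716 − 0.1878 = -0.3594 → -0.36
e^(−rT) = e^(−0.019·0.6667) = 0.9874
N(−d₂) = N(0.36) = 0.6406;  N(−d₁) = N(0.17) = 0.5675
P = 330·0.9874·0.6406 − 310·0.5675 = 208.7344 − 175.9250 = 32.8094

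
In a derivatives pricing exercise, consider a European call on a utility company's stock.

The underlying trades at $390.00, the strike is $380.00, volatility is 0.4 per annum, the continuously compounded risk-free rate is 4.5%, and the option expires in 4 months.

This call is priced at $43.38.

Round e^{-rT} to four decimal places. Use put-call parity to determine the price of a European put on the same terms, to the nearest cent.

$27.72

e^(−rT) = e^(−0.045·0.3333) = 0.9851
Put-call parity: C − P = S − K·e^(−rT) = 390 − 380·0.9851 = 390 − 374.3380 = 15.6620
P = C − (C − P) = 43.38 − (15.6620) = 27.7180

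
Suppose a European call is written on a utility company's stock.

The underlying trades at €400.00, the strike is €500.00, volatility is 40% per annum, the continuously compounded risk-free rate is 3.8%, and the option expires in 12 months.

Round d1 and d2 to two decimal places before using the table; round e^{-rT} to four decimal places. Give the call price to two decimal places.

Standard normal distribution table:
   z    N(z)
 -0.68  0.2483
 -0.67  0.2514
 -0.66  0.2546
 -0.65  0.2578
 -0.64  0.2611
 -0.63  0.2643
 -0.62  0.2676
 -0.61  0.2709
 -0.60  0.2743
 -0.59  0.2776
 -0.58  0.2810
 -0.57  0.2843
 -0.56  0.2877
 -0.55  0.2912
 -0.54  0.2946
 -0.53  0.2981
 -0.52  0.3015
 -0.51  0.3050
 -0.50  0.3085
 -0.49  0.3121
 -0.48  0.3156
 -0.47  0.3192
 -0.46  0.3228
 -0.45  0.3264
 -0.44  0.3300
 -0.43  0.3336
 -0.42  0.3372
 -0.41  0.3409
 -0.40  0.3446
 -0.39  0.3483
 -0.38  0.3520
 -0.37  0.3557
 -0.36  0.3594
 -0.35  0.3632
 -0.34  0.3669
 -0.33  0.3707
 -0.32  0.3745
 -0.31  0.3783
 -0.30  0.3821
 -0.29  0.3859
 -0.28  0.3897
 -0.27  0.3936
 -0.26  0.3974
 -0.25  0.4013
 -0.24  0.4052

σ√T = 0.4 × 1.0000 = 0.4000
d₁ = [ln(400/500) + (0.038 + 0.4²/2)·1] / 0.4000 = [-0.2231 + 0.1180] / 0.4000 = -0.2629 ≈ -0.26
d₂ = d₁ − σ√T = -0.2629 − 0.4000 = -0.6629 ≈ -0.66
e^(−rT) = e^(−0.038·1) = 0.9627
N(d₁) = N(-0.26) = 0.3974;  N(d₂) = N(-0.66) = 0.2546
C = 400·0.3974 − 500·0.9627·0.2546 = 158.9600 − 122.5517 = 36.4083

€36.41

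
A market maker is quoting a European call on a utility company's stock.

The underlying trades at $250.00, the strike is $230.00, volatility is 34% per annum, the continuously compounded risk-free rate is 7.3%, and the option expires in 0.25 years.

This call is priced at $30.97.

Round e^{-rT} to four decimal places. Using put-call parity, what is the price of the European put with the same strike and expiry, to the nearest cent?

$6.81

exp(−rT) = exp(−0.073·0.25) = 0.9819
Put-call parity: C − P = S − K·e^(−rT) = 250 − 230·0.9819 = 250 − 225.8370 = 24.1630
P = C − (C − P) = 30.97 − (24.1630) = 6.8070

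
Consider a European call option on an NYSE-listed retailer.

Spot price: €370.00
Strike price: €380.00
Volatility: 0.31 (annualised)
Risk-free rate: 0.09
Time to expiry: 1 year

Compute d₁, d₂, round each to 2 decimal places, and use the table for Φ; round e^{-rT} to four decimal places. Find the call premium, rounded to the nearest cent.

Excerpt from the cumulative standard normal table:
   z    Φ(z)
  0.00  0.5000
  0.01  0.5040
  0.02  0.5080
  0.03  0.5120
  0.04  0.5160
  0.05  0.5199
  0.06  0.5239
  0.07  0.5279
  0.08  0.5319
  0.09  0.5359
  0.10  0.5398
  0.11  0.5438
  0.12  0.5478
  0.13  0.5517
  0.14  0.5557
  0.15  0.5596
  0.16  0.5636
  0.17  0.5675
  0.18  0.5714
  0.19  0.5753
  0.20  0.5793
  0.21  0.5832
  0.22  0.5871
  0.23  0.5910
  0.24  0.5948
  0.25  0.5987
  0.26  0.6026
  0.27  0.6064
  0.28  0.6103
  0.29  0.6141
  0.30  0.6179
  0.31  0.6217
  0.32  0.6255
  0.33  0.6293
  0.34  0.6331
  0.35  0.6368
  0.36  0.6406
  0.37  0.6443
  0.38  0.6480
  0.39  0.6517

€56.47

T = 1;  σ√T = 0.3100
d₁ = [ln(370/380) + (0.09 + ½·0.31²)·1] / (σ√T) = (-0.0267 + 0.1381) / 0.3100 = 0.3593 ≈ 0.36
d₂ = 0.3593 − 0.3100 = 0.0493 ≈ 0.05
e^(−rT) = e^(−0.09·1) = 0.9139
C = 370·N(0.36) − 380·0.9139·N(0.05) = 370·0.6406 − 380·0.9139·0.5199 = 237.0220 − 180.5519 = 56.4701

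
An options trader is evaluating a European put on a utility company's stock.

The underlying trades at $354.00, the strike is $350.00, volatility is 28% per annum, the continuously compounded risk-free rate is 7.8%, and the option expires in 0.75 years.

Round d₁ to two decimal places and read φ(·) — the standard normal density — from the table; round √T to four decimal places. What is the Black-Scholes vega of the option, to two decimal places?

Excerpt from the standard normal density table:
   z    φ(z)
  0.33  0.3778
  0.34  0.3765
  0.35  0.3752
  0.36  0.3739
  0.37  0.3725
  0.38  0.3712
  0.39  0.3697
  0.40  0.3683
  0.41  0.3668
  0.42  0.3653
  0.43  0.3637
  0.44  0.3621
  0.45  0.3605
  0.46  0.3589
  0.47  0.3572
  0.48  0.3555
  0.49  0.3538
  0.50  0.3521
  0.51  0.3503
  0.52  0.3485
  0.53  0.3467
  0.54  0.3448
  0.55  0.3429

σ√T = 0.28 × 0.8660 = 0.2425
d₁ = [ln(354/350) + (0.078 + ½·0.28²)·0.75] / (σ√T) = (0.0114 + 0.0879) / 0.2425 = 0.4094 ⇒ 0.41
√T = √0.75 = 0.8660
φ(d₁) = φ(0.41) = 0.3668
vega = S·φ(d₁)·√T = 354·0.3668·0.8660 = 112.4477

112.45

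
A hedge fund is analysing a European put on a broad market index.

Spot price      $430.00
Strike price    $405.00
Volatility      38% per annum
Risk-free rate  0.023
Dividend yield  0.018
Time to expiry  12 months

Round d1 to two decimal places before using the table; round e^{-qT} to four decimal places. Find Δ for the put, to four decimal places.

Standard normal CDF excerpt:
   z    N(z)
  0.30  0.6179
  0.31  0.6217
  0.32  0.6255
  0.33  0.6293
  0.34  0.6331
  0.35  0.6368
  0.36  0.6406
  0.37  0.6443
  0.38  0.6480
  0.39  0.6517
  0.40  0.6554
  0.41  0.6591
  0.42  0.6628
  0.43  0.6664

σ√T = 0.38 × 1.0000 = 0.3800
ln(S/K) + (r − q + σ²/2)T = ln(430/405) + (0.023 − 0.018 + 0.38²/2)·1 = 0.0599 + 0.0772 = 0.1371
d₁ = 0.1371 / 0.3800 = 0.3608 ⇒ 0.36
N(d₁) = N(0.36) = 0.6406
Δ_put = exp(−qT)·(N(d₁) − 1) = 0.9822·(0.6406 − 1) = -0.3530

-0.3530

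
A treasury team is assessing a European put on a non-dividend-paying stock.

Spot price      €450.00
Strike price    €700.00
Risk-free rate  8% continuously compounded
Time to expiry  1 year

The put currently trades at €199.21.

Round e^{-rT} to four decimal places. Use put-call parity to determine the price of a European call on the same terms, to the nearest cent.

€3.04

e^(−rT) = e^(−0.08·1) = 0.9231
Put-call parity: C − P = S − K·e^(−rT) = 450 − 700·0.9231 = 450 − 646.1700 = -196.1700
C = P + (C − P) = 199.21 + (-196.1700) = 3.0400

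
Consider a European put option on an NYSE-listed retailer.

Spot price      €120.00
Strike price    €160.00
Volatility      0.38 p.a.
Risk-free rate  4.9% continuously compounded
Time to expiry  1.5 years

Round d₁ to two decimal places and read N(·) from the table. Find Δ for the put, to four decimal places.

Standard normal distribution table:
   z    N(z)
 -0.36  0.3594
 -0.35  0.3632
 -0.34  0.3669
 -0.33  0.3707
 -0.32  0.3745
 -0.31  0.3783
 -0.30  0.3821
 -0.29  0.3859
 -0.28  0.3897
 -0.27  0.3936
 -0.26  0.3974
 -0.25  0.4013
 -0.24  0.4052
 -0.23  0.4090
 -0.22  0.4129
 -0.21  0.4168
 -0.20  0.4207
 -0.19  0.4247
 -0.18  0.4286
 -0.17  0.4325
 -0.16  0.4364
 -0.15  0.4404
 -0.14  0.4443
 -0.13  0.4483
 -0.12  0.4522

-0.5910

σ√T = 0.38·√1.5 = 0.4654
d₁ = [ln(120/160) + (0.049 + 0.38²/2)·1.5] / 0.4654 = [-0.2877 + 0.1818] / 0.4654 = -0.2275 → -0.23
N(d₁) = N(-0.23) = 0.4090
Δ_put = N(d₁) − 1 = 0.4090 − 1 = -0.5910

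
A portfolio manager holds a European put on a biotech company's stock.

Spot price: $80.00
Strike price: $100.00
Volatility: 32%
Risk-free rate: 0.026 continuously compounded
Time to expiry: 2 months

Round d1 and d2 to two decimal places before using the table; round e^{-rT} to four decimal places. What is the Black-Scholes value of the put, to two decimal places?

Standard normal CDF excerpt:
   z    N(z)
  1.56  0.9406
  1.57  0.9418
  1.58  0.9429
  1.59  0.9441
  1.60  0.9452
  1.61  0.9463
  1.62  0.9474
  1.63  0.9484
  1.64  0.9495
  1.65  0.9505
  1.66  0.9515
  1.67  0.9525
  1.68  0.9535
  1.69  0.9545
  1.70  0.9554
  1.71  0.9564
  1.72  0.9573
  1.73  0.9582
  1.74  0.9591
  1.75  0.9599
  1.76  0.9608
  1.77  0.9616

$19.79

σ√T = 0.32·√0.1667 = 0.1306
ln(S/K) + (r + σ²/2)T = ln(80/100) + (0.026 + 0.32²/2)·0.1667 = -0.2231 + 0.0129 = -0.2103
d₁ = -0.2103 / 0.1306 = -1.6096 → -1.61
d₂ = d₁ − σ√T = -1.6096 − 0.1306 = -1.7402 → -1.74
e^(−rT) = e^(−0.026·0.1667) = 0.9957
N(−d₂) = N(1.74) = 0.9591;  N(−d₁) = N(1.61) = 0.9463
P = 100·0.9957·0.9591 − 80·0.9463 = 95.4976 − 75.7040 = 19.7936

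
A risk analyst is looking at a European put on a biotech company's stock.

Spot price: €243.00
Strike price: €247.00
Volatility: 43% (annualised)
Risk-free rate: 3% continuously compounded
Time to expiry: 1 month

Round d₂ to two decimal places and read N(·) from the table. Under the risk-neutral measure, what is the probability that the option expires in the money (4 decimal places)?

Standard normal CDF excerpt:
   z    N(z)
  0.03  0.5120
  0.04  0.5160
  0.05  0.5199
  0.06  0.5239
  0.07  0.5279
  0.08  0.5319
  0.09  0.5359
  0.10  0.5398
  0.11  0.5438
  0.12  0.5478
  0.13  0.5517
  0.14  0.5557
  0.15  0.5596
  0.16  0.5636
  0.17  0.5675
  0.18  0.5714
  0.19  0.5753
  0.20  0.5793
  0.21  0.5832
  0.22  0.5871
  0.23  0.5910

0.5675

σ√T = 0.43·√0.08333 = 0.1241
d₁ = [ln(243/247) + (0.03 + 0.43²/2)·0.08333] / 0.1241 = [-0.0163 + 0.0102] / 0.1241 = -0.0493 which rounds to -0.05
d₂ = d₁ − σ√T = -0.0493 − 0.1241 = -0.1735 which rounds to -0.17
Pr(exercise) under Q = N(−d₂) = N(0.17) = 0.5675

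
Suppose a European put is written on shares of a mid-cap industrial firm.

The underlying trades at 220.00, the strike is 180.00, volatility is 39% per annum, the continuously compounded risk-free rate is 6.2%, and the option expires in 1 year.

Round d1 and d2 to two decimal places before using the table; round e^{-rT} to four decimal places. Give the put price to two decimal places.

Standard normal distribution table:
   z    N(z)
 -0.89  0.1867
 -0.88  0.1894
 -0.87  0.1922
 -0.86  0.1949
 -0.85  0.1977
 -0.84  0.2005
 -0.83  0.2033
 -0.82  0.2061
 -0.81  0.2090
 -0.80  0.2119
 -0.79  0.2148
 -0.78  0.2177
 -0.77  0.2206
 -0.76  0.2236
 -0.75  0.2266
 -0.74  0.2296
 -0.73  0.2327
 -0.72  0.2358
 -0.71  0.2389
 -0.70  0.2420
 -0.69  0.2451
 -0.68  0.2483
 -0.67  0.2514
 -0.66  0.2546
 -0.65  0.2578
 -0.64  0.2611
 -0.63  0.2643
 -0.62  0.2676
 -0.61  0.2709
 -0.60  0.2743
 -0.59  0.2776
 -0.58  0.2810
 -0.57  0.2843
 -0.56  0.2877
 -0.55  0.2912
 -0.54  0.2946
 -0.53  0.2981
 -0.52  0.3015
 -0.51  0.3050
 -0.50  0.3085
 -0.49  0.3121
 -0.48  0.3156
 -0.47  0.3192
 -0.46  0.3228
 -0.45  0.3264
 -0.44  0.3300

11.11

T = 1;  σ√T = 0.3900
d₁ = [ln(220/180) + (0.062 + 0.39²/2)·1] / 0.3900 = [0.2007 + 0.1381] / 0.3900 = 0.8685 ⇒ 0.87
d₂ = d₁ − σ√T = 0.8685 − 0.3900 = 0.4785 ⇒ 0.48
e^(−rT) = e^(−0.062·1) = 0.9399
P = 180·0.9399·N(-0.48) − 220·N(-0.87) = 180·0.9399·0.3156 − 220·0.1922 = 53.3938 − 42.2840 = 11.1098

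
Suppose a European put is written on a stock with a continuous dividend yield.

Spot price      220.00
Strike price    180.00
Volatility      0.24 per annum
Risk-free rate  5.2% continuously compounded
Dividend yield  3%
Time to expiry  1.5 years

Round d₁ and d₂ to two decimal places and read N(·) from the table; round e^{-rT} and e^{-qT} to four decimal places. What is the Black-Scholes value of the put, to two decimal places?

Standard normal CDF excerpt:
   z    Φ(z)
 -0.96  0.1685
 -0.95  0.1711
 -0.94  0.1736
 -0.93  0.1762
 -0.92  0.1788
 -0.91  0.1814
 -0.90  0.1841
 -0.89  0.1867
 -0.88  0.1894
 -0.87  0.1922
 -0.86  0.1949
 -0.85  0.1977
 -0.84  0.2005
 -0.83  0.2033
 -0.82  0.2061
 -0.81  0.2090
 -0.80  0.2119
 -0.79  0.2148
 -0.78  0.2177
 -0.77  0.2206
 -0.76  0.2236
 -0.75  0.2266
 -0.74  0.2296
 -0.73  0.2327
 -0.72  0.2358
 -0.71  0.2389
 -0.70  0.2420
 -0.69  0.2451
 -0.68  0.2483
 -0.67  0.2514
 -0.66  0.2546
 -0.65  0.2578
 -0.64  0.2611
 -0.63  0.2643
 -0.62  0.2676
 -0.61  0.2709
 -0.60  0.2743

6.41

σ√T = 0.24·√1.5 = 0.2939
d₁ = [ln(220/180) + (0.052 − 0.03 + 0.24²/2)·1.5] / 0.2939 = [0.2007 + 0.0762] / 0.2939 = 0.9419 which rounds to 0.94
d₂ = d₁ − σ√T = 0.9419 − 0.2939 = 0.6480 which rounds to 0.65
exp(−qT) = exp(−0.03·1.5) = 0.9560;  exp(−rT) = exp(−0.052·1.5) = 0.9250
N(−d₂) = N(-0.65) = 0.2578;  N(−d₁) = N(-0.94) = 0.1736
P = 180·0.9250·0.2578 − 220·0.9560·0.1736 = 42.9237 − 36.5116 = 6.4121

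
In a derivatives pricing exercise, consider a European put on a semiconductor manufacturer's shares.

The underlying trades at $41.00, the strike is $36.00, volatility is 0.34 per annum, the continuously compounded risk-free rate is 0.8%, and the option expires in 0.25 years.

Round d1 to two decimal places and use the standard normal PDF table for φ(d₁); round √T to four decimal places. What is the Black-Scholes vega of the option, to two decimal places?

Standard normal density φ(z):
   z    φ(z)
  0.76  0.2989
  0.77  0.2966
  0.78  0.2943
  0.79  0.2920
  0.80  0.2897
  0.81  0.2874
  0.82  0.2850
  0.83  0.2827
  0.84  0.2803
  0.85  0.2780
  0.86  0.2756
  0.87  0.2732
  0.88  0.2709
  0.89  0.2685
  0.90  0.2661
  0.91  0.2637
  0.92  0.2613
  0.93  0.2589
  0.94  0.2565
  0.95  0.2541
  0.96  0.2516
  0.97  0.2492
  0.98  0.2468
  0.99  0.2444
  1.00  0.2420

5.65

σ√T = 0.34·√0.25 = 0.1700
ln(S/K) + (r + σ²/2)T = ln(41/36) + (0.008 + 0.34²/2)·0.25 = 0.1301 + 0.0165 = 0.1465
d₁ = 0.1465 / 0.1700 = 0.8618 which rounds to 0.86
√T = √0.25 = 0.5000
φ(d₁) = φ(0.86) = 0.2756
vega = S·φ(d₁)·√T = 41·0.2756·0.5000 = 5.6498
(Vega is the same for a European call and put with the same parameters.)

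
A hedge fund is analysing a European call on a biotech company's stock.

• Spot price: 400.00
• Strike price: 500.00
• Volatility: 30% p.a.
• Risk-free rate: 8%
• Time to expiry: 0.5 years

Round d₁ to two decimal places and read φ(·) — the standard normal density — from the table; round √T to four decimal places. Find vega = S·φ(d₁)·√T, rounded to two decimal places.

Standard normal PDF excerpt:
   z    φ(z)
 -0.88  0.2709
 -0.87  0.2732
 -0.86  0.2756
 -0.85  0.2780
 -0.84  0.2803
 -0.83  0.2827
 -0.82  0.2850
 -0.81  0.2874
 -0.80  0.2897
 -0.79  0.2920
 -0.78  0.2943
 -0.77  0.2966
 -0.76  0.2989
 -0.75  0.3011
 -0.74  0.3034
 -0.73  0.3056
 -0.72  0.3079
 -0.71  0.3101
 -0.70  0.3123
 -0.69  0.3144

84.54

σ√T = 0.3·√0.5 = 0.2121
d₁ = [ln(400/500) + (0.08 + 0.3²/2)·0.5] / 0.2121 = [-0.2231 + 0.0625] / 0.2121 = -0.7573 → -0.76
√T = √0.5 = 0.7071
φ(d₁) = φ(-0.76) = 0.2989
vega = S·φ(d₁)·√T = 400·0.2989·0.7071 = 84.5409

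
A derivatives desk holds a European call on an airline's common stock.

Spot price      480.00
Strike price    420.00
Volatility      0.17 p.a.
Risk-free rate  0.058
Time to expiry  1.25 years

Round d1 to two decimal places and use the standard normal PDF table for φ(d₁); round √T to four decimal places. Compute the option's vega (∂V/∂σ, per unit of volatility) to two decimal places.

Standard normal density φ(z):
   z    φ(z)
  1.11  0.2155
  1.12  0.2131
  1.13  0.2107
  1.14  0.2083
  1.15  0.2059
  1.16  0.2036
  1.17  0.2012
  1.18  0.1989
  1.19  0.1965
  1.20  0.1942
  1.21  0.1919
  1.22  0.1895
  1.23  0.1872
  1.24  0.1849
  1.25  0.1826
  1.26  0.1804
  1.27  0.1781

σ√T = 0.17·√1.25 = 0.1901
d₁ = [ln(480/420) + (0.058 + ½·0.17²)·1.25] / (σ√T) = (0.1335 + 0.0906) / 0.1901 = 1.1790 which rounds to 1.18
√T = √1.25 = 1.1180
φ(d₁) = φ(1.18) = 0.1989
vega = S·φ(d₁)·√T = 480·0.1989·1.1180 = 106.7377

106.74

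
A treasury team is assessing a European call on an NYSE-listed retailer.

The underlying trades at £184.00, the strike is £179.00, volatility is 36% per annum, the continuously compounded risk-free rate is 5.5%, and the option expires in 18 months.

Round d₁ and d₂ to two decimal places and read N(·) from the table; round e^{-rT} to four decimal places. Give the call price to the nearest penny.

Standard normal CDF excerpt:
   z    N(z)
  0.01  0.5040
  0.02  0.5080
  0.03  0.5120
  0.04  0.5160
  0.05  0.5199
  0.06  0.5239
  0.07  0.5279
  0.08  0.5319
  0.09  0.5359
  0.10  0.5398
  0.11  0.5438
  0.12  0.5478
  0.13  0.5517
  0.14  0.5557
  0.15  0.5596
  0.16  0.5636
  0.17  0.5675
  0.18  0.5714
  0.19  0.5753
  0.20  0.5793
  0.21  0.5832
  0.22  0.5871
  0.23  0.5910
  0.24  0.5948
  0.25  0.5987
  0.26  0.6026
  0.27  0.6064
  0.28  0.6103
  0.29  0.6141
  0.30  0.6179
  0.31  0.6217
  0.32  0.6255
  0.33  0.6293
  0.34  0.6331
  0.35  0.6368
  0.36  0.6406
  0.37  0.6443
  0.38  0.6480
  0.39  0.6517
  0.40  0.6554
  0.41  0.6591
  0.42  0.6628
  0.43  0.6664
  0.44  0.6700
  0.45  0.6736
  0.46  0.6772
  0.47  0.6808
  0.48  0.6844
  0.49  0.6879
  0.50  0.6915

T = 1.5;  σ√T = 0.4409
ln(S/K) + (r + σ²/2)T = ln(184/179) + (0.055 + 0.36²/2)·1.5 = 0.0275 + 0.1797 = 0.2072
d₁ = 0.2072 / 0.4409 = 0.4701 ⇒ 0.47
d₂ = d₁ − σ√T = 0.4701 − 0.4409 = 0.0291 ⇒ 0.03
exp(−rT) = exp(−0.055·1.5) = 0.9208
C = 184·N(0.47) − 179·0.9208·N(0.03) = 184·0.6808 − 179·0.9208·0.5120 = 125.2672 − 84.3895 = 40.8777

£40.88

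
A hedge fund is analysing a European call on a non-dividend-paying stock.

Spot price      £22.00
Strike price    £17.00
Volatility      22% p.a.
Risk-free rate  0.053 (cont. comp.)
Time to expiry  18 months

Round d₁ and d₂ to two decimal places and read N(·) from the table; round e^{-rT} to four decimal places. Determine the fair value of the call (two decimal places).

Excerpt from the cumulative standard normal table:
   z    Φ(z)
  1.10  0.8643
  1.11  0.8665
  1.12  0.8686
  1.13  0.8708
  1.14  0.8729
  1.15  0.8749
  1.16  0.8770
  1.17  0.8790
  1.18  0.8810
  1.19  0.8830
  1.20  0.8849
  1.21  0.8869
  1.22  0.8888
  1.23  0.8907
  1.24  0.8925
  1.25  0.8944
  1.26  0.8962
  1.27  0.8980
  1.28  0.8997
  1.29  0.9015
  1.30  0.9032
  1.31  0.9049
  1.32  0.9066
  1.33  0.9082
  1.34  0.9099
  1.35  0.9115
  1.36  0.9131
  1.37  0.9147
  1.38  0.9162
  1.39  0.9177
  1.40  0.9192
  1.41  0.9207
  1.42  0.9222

σ√T = 0.22 × 1.2247 = 0.2694
ln(S/K) + (r + σ²/2)T = ln(22/17) + (0.053 + 0.22²/2)·1.5 = 0.2578 + 0.1158 = 0.3736
d₁ = 0.3736 / 0.2694 = 1.3867 ⇒ 1.39
d₂ = d₁ − σ√T = 1.3867 − 0.2694 = 1.1172 ⇒ 1.12
exp(−rT) = exp(−0.053·1.5) = 0.9236
C = 22·N(1.39) − 17·0.9236·N(1.12) = 22·0.9177 − 17·0.9236·0.8686 = 20.1894 − 13.6381 = 6.5513

£6.55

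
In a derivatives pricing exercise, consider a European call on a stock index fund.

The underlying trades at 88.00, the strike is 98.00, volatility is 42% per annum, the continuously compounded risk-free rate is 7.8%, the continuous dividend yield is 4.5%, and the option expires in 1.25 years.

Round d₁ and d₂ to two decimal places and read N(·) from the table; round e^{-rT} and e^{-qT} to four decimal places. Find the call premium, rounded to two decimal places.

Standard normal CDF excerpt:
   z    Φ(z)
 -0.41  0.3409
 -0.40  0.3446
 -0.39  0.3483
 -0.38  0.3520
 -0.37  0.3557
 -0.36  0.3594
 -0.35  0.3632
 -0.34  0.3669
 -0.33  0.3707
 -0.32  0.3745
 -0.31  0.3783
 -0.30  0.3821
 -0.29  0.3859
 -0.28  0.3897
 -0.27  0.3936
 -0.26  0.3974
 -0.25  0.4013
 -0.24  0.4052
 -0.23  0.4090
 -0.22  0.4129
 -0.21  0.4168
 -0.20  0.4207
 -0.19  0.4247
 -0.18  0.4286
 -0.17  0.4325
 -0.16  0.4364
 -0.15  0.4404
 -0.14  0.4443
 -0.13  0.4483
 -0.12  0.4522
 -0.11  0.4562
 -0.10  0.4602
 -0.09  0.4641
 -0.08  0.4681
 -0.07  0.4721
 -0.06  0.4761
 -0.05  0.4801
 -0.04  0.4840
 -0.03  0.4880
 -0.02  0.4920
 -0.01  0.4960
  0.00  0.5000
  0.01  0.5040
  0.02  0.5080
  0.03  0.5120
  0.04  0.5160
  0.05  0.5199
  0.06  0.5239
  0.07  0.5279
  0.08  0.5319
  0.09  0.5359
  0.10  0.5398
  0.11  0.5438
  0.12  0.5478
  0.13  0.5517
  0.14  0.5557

σ√T = 0.42·√1.25 = 0.4696
d₁ = [ln(88/98) + (0.078 − 0.045 + 0.42²/2)·1.25] / 0.4696 = [-0.1076 + 0.1515] / 0.4696 = 0.0934 ≈ 0.09
d₂ = d₁ − σ√T = 0.0934 − 0.4696 = -0.3762 ≈ -0.38
e^(−qT) = e^(−0.045·1.25) = 0.9453;  e^(−rT) = e^(−0.078·1.25) = 0.9071
N(d₁) = N(0.09) = 0.5359;  N(d₂) = N(-0.38) = 0.3520
C = 88·0.9453·0.5359 − 98·0.9071·0.3520 = 44.5796 − 31.2913 = 13.2883

13.29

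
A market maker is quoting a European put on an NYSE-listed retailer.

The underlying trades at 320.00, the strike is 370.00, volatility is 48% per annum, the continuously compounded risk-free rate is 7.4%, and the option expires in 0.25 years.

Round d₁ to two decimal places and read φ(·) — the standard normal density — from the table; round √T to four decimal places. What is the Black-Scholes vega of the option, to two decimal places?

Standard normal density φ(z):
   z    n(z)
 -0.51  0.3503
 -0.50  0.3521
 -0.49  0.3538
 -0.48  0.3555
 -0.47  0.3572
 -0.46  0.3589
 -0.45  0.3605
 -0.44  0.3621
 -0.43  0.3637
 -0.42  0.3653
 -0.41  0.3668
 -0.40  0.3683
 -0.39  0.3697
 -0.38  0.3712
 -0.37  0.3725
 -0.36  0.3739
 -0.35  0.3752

58.69

σ√T = 0.48·√0.25 = 0.2400
ln(S/K) + (r + σ²/2)T = ln(320/370) + (0.074 + 0.48²/2)·0.25 = -0.1452 + 0.0473 = -0.0979
d₁ = -0.0979 / 0.2400 = -0.4078 ⇒ -0.41
√T = √0.25 = 0.5000
φ(d₁) = φ(-0.41) = 0.3668
vega = S·φ(d₁)·√T = 320·0.3668·0.5000 = 58.6880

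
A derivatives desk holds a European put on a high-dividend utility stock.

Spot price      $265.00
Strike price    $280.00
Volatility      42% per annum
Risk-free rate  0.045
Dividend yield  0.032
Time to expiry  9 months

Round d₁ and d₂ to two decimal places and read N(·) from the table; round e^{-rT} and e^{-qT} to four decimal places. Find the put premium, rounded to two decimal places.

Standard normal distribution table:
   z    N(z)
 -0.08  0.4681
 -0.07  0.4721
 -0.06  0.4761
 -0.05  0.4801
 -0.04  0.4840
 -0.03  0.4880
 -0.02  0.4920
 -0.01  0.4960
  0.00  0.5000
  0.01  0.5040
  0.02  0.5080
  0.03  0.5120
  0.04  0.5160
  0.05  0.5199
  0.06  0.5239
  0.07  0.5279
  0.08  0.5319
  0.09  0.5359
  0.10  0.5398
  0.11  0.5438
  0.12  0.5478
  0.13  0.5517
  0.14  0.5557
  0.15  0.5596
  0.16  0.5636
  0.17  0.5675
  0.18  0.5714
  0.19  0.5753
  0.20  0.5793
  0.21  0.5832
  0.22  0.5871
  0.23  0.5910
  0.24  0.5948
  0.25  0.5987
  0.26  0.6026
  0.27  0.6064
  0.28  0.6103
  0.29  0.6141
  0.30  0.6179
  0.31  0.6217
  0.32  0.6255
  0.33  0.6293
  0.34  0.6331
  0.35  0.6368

T = 0.75;  σ√T = 0.3637
d₁ = [ln(265/280) + (0.045 − 0.032 + ½·0.42²)·0.75] / (σ√T) = (-0.0551 + 0.0759) / 0.3637 = 0.0573 which rounds to 0.06
d₂ = 0.0573 − 0.3637 = -0.3064 which rounds to -0.31
exp(−qT) = exp(−0.032·0.75) = 0.9763;  exp(−rT) = exp(−0.045·0.75) = 0.9668
N(−d₂) = N(0.31) = 0.6217;  N(−d₁) = N(-0.06) = 0.4761
P = 280·0.9668·0.6217 − 265·0.9763·0.4761 = 168.2967 − 123.1764 = 45.1203

$45.12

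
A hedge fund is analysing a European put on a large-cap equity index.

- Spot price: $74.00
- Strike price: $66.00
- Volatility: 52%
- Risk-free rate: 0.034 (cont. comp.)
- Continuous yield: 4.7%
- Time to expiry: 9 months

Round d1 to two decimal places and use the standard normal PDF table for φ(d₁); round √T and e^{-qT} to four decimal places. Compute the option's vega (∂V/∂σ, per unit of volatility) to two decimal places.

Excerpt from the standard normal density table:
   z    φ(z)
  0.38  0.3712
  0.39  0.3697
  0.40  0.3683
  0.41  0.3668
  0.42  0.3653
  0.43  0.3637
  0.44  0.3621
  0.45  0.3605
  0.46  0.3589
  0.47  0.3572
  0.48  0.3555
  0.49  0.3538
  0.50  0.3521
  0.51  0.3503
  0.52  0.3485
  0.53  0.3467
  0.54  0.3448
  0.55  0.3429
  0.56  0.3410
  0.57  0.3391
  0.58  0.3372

σ√T = 0.52·√0.75 = 0.4503
d₁ = [ln(74/66) + (0.034 − 0.047 + 0.52²/2)·0.75] / 0.4503 = [0.1144 + 0.0917] / 0.4503 = 0.4576 which rounds to 0.46
√T = √0.75 = 0.8660
φ(d₁) = φ(0.46) = 0.3589
exp(−qT) = exp(−0.047·0.75) = 0.9654
vega = S·exp(−qT)·φ(d₁)·√T = 74·0.9654·0.3589·0.8660 = 22.2040

22.20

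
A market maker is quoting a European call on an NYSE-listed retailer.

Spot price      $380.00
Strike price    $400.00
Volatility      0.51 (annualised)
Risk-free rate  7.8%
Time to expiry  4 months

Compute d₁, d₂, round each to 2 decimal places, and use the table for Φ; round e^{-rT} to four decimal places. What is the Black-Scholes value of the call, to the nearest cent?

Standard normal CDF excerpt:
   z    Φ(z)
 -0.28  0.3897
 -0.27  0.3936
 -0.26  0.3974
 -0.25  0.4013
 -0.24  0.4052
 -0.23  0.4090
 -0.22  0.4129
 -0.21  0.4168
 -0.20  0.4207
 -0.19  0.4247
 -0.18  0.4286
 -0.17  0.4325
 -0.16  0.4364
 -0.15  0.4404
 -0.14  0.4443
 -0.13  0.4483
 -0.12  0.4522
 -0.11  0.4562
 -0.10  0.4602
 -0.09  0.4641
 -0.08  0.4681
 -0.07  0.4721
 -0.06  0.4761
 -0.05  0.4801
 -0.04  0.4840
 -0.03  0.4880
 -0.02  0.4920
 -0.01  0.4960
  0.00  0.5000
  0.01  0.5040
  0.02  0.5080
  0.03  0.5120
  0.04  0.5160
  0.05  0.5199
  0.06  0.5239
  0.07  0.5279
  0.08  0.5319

$39.69

T = 0.3333;  σ√T = 0.2944
d₁ = [ln(380/400) + (0.078 + ½·0.51²)·0.3333] / (σ√T) = (-0.0513 + 0.0693) / 0.2944 = 0.0613 ≈ 0.06
d₂ = 0.0613 − 0.2944 = -0.2331 ≈ -0.23
e^(−rT) = e^(−0.078·0.3333) = 0.9743
C = 380·N(0.06) − 400·0.9743·N(-0.23) = 380·0.5239 − 400·0.9743·0.4090 = 199.0820 − 159.3955 = 39.6865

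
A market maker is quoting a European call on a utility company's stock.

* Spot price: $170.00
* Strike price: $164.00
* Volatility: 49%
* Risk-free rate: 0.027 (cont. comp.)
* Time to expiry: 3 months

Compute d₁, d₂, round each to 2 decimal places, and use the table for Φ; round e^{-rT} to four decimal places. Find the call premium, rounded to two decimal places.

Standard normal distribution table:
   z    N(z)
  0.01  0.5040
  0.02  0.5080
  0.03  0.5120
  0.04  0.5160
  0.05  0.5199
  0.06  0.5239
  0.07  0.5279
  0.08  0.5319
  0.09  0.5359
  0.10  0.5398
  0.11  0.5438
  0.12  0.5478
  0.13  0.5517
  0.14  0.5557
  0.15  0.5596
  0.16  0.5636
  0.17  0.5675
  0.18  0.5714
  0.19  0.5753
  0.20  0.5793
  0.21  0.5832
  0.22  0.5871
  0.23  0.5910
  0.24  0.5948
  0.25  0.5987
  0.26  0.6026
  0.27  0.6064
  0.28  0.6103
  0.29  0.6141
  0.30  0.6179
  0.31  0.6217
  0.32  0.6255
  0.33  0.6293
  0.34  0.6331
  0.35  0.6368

σ√T = 0.49 × 0.5000 = 0.2450
ln(S/K) + (r + σ²/2)T = ln(170/164) + (0.027 + 0.49²/2)·0.25 = 0.0359 + 0.0368 = 0.0727
d₁ = 0.0727 / 0.2450 = 0.2967 ⇒ 0.30
d₂ = d₁ − σ√T = 0.2967 − 0.2450 = 0.0517 ⇒ 0.05
exp(−rT) = exp(−0.027·0.25) = 0.9933
N(d₁) = N(0.30) = 0.6179;  N(d₂) = N(0.05) = 0.5199
C = 170·0.6179 − 164·0.9933·0.5199 = 105.0430 − 84.6923 = 20.3507

$20.35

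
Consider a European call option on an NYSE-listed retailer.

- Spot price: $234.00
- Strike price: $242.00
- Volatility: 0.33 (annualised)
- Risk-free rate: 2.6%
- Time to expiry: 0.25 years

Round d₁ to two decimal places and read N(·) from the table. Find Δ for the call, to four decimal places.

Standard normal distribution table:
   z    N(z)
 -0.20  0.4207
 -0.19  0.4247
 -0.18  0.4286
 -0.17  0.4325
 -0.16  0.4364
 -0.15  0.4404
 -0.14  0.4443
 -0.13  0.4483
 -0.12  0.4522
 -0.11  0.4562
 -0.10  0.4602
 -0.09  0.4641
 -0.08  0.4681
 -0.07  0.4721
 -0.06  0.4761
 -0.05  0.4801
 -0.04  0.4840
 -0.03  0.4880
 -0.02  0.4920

0.4681

T = 0.25;  σ√T = 0.1650
d₁ = [ln(234/242) + (0.026 + 0.33²/2)·0.25] / 0.1650 = [-0.0336 + 0.0201] / 0.1650 = -0.0818 ≈ -0.08
N(d₁) = N(-0.08) = 0.4681
Δ_call = N(d₁) = 0.4681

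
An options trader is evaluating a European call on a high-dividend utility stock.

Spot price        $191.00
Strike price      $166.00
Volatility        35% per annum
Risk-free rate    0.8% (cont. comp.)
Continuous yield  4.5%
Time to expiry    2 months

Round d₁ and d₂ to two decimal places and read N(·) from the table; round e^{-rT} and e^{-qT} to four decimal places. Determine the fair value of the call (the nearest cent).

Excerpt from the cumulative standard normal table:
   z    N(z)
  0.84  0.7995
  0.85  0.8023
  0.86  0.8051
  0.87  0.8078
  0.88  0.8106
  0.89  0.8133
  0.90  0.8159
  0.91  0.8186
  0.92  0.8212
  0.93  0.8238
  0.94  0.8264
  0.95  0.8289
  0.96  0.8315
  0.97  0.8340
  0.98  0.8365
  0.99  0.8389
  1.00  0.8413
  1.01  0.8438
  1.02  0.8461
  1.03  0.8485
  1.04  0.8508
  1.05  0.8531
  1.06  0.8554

$26.04

T = 0.1667;  σ√T = 0.1429
ln(S/K) + (r − q + σ²/2)T = ln(191/166) + (0.008 − 0.045 + 0.35²/2)·0.1667 = 0.1403 + 0.0040 = 0.1443
d₁ = 0.1443 / 0.1429 = 1.0101 which rounds to 1.01
d₂ = d₁ − σ√T = 1.0101 − 0.1429 = 0.8672 which rounds to 0.87
exp(−qT) = exp(−0.045·0.1667) = 0.9925;  exp(−rT) = exp(−0.008·0.1667) = 0.9987
N(d₁) = N(1.01) = 0.8438;  N(d₂) = N(0.87) = 0.8078
C = 191·0.9925·0.8438 − 166·0.9987·0.8078 = 159.9571 − 133.9205 = 26.0366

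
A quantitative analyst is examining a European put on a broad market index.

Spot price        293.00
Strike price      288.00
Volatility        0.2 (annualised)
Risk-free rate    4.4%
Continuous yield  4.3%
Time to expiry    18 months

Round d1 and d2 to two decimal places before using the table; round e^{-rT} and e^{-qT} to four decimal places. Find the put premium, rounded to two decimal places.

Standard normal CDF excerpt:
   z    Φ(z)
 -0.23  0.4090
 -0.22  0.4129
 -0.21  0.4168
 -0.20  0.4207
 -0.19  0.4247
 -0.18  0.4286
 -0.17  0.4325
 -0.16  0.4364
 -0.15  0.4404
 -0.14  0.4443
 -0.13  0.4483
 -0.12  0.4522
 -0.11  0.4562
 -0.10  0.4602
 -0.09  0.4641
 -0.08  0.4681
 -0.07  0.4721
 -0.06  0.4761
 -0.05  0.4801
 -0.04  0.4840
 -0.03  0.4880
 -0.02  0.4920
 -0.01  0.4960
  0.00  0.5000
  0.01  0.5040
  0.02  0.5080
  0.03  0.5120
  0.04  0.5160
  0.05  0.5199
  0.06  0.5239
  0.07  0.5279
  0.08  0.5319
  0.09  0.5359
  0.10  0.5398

24.60

T = 1.5;  σ√T = 0.2449
ln(S/K) + (r − q + σ²/2)T = ln(293/288) + (0.044 − 0.043 + 0.2²/2)·1.5 = 0.0172 + 0.0315 = 0.0487
d₁ = 0.0487 / 0.2449 = 0.1989 ≈ 0.20
d₂ = d₁ − σ√T = 0.1989 − 0.2449 = -0.0461 ≈ -0.05
e^(−qT) = e^(−0.043·1.5) = 0.9375;  e^(−rT) = e^(−0.044·1.5) = 0.9361
N(−d₂) = N(0.05) = 0.5199;  N(−d₁) = N(-0.20) = 0.4207
P = 288·0.9361·0.5199 − 293·0.9375·0.4207 = 140.1634 − 115.5610 = 24.6023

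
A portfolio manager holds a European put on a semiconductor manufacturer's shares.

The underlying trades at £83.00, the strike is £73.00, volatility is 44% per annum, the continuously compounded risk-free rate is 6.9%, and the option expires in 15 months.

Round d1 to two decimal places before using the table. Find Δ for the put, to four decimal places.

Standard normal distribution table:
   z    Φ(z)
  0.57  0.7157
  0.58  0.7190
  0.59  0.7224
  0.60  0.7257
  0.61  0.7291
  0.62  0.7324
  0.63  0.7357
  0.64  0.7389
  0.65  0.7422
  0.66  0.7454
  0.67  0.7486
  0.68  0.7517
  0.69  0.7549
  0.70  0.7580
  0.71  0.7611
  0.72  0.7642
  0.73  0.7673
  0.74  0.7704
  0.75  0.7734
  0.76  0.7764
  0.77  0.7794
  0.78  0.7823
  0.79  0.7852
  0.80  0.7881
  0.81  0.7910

σ√T = 0.44·√1.25 = 0.4919
ln(S/K) + (r + σ²/2)T = ln(83/73) + (0.069 + 0.44²/2)·1.25 = 0.1284 + 0.2072 = 0.3356
d₁ = 0.3356 / 0.4919 = 0.6823 ≈ 0.68
N(d₁) = N(0.68) = 0.7517
Δ_put = N(d₁) − 1 = 0.7517 − 1 = -0.2483

-0.2483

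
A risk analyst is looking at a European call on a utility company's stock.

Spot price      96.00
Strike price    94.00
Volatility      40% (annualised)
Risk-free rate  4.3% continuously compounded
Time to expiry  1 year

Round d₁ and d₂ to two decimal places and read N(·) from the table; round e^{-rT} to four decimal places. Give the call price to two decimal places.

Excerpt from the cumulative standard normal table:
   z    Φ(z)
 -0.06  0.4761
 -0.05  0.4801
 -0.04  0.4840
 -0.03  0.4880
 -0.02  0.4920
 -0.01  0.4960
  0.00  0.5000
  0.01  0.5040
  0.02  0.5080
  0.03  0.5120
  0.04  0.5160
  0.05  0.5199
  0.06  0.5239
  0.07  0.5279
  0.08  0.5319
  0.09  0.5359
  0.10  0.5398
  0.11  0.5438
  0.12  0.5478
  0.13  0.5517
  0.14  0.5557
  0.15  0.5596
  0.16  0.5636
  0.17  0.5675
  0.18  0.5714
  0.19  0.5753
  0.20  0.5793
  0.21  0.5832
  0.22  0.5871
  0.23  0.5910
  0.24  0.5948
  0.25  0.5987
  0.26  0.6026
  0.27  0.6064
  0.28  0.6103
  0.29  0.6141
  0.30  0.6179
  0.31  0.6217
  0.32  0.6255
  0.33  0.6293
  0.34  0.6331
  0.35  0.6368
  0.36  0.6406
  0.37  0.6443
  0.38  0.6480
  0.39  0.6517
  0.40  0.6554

17.92

σ√T = 0.4·√1 = 0.4000
d₁ = [ln(96/94) + (0.043 + ½·0.4²)·1] / (σ√T) = (0.0211 + 0.1230) / 0.4000 = 0.3601 → 0.36
d₂ = 0.3601 − 0.4000 = -0.0399 → -0.04
exp(−rT) = exp(−0.043·1) = 0.9579
N(d₁) = N(0.36) = 0.6406;  N(d₂) = N(-0.04) = 0.4840
C = 96·0.6406 − 94·0.9579·0.4840 = 61.4976 − 43.5806 = 17.9170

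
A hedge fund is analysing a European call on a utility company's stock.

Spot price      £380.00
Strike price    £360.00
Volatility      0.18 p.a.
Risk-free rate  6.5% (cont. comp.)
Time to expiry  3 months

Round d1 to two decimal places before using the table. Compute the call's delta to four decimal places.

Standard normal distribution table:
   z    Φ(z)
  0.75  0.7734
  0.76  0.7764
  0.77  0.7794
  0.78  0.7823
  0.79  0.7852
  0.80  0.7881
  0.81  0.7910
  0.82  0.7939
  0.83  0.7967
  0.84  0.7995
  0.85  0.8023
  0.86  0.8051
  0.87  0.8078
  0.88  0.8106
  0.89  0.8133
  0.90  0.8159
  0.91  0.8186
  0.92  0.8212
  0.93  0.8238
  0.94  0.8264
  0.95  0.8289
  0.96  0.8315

T = 0.25;  σ√T = 0.0900
d₁ = [ln(380/360) + (0.065 + 0.18²/2)·0.25] / 0.0900 = [0.0541 + 0.0203] / 0.0900 = 0.8263 → 0.83
N(d₁) = N(0.83) = 0.7967
Δ_call = N(d₁) = 0.7967

0.7967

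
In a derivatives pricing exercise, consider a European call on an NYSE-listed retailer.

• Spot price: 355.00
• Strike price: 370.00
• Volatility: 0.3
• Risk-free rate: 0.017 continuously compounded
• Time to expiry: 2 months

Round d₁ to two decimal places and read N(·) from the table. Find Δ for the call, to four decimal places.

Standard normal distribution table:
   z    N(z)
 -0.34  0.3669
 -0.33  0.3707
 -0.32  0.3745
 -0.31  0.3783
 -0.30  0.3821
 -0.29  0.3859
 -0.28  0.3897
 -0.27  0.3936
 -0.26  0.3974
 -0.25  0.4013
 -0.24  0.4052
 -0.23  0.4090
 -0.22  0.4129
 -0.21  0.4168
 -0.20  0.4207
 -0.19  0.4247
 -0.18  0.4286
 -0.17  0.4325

σ√T = 0.3·√0.1667 = 0.1225
d₁ = [ln(355/370) + (0.017 + 0.3²/2)·0.1667] / 0.1225 = [-0.0414 + 0.0103] / 0.1225 = -0.2535 ≈ -0.25
N(d₁) = N(-0.25) = 0.4013
Δ_call = N(d₁) = 0.4013

0.4013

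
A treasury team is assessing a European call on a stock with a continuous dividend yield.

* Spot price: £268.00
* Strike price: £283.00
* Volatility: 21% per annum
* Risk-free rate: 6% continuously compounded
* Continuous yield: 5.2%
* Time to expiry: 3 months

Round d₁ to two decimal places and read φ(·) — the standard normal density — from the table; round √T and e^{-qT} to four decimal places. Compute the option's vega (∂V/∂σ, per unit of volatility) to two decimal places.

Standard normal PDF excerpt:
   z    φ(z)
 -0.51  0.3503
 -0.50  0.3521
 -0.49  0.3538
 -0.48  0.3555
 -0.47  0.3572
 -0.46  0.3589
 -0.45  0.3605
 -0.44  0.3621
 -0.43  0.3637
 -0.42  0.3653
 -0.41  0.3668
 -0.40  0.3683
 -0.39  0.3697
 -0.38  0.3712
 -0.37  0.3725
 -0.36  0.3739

47.68

σ√T = 0.21 × 0.5000 = 0.1050
d₁ = [ln(268/283) + (0.06 − 0.052 + 0.21²/2)·0.25] / 0.1050 = [-0.0545 + 0.0075] / 0.1050 = -0.4471 ≈ -0.45
√T = √0.25 = 0.5000
φ(d₁) = φ(-0.45) = 0.3605
e^(−qT) = e^(−0.052·0.25) = 0.9871
vega = S·e^(−qT)·φ(d₁)·√T = 268·0.9871·0.3605·0.5000 = 47.6838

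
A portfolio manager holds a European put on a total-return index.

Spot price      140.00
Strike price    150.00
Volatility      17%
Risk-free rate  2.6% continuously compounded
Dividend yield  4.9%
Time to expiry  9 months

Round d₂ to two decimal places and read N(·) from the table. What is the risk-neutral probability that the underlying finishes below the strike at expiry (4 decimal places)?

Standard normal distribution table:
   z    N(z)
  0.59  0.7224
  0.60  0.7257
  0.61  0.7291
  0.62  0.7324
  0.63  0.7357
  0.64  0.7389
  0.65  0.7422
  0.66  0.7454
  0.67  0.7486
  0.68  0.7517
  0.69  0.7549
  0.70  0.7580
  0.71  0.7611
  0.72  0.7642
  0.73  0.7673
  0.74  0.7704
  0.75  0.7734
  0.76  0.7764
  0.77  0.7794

σ√T = 0.17·√0.75 = 0.1472
d₁ = [ln(140/150) + (0.026 − 0.049 + 0.17²/2)·0.75] / 0.1472 = [-0.0690 − 0.0064] / 0.1472 = -0.5122 ⇒ -0.51
d₂ = d₁ − σ√T = -0.5122 − 0.1472 = -0.6594 ⇒ -0.66
Risk-neutral Pr[S_T < K] = N(−d₂) = N(0.66) = 0.7454

0.7454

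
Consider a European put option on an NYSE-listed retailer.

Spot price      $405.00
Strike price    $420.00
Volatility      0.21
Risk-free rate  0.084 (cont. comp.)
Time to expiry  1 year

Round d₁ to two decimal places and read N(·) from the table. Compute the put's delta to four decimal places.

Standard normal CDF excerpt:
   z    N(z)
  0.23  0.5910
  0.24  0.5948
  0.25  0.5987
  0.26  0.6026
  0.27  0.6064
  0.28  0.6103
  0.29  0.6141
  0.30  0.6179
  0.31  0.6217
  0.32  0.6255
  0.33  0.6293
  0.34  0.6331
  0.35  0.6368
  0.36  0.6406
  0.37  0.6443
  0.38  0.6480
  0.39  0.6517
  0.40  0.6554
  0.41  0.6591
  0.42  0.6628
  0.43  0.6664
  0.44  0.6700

T = 1;  σ√T = 0.2100
ln(S/K) + (r + σ²/2)T = ln(405/420) + (0.084 + 0.21²/2)·1 = -0.0364 + 0.1061 = 0.0697
d₁ = 0.0697 / 0.2100 = 0.3318 ⇒ 0.33
N(d₁) = N(0.33) = 0.6293
Δ_put = N(d₁) − 1 = 0.6293 − 1 = -0.3707

-0.3707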